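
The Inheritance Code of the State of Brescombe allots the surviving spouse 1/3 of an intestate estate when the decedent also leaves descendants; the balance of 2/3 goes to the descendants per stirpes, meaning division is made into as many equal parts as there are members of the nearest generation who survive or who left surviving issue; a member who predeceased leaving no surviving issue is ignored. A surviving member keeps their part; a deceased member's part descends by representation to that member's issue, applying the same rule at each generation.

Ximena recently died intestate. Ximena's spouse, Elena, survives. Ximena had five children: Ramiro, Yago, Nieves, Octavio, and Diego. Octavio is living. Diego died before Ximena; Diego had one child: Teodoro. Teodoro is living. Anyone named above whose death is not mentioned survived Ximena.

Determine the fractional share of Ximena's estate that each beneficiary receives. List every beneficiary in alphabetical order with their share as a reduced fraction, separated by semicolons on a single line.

Elena, as surviving spouse, takes 1/3.
The remaining 2/3 passes to Ximena's descendants per stirpes.
The 2/3 is divided into 5 equal shares of 2/15 among Ramiro, Yago, Nieves, Octavio, Diego.
Ramiro is living and takes 2/15.
Yago is living and takes 2/15.
Nieves is living and takes 2/15.
Octavio is living and takes 2/15.
Diego predeceased; the 2/15 allotted to Diego's branch passes to Diego's issue by representation.
Teodoro is the sole taker at this level and receives the full 2/15.

Elena 1/3; Nieves 2/15; Octavio 2/15; Ramiro 2/15; Teodoro 2/15; Yago 2/15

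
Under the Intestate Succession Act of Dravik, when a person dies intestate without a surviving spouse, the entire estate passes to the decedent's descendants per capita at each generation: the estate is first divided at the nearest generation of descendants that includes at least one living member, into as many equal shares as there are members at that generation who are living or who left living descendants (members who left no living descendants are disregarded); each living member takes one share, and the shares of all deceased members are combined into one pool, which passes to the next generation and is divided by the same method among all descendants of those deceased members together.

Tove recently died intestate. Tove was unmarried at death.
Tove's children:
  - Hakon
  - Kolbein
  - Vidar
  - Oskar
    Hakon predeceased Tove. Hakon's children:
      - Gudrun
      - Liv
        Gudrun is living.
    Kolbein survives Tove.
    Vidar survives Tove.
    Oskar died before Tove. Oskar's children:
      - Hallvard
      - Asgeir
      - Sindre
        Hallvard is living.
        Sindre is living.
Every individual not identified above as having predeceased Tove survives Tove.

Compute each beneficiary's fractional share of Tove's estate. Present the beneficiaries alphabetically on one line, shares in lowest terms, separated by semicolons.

Asgeir 1/10; Gudrun 1/10; Hallvard 1/10; Kolbein 1/4; Liv 1/10; Sindre 1/10; Vidar 1/4

There is no surviving spouse, so the entire estate passes to Tove's descendants per capita at each generation.
At generation 1 (Hakon, Kolbein, Vidar, Oskar) there are 4 shares of (1)/4 = 1/4 each.
Living: Kolbein and Vidar — each takes 1/4.
Deceased: Hakon and Oskar. Their combined 1/2 is pooled and carried to generation 2.
At generation 2 (Gudrun, Liv, Hallvard, Asgeir, Sindre) there are 5 shares of (1/2)/5 = 1/10 each.
Living: Gudrun, Liv, Hallvard, Asgeir, and Sindre — each takes 1/10.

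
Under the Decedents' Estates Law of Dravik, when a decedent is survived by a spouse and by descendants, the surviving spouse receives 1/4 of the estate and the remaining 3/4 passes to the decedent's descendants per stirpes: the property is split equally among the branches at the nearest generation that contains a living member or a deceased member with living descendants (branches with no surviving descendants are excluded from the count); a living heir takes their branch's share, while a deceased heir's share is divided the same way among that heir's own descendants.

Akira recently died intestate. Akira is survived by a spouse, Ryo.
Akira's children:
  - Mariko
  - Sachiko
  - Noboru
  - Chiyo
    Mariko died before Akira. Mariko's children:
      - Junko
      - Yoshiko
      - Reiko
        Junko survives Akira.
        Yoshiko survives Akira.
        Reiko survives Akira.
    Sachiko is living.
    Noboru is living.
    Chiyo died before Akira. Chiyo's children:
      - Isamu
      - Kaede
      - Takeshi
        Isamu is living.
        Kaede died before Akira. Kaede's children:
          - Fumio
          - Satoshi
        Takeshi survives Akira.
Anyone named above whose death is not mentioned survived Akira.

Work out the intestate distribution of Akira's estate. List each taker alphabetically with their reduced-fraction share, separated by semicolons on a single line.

Fumio 1/32; Isamu 1/16; Junko 1/16; Noboru 3/16; Reiko 1/16; Ryo 1/4; Sachiko 3/16; Satoshi 1/32; Takeshi 1/16; Yoshiko 1/16

Ryo, as surviving spouse, takes 1/4.
The remaining 3/4 passes to Akira's descendants per stirpes.
The 3/4 is divided into 4 equal shares of 3/16 among Mariko, Sachiko, Noboru, Chiyo.
Mariko predeceased; the 3/16 allotted to Mariko's branch passes to Mariko's issue by representation.
The 3/16 is divided into 3 equal shares of 1/16 among Junko, Yoshiko, Reiko.
Junko is living and takes 1/16.
Yoshiko is living and takes 1/16.
Reiko is living and takes 1/16.
Sachiko is living and takes 3/16.
Noboru is living and takes 3/16.
Chiyo predeceased; the 3/16 allotted to Chiyo's branch passes to Chiyo's issue by representation.
The 3/16 is divided into 3 equal shares of 1/16 among Isamu, Kaede, Takeshi.
Isamu is living and takes 1/16.
Kaede predeceased; the 1/16 allotted to Kaede's branch passes to Kaede's issue by representation.
The 1/16 is divided into 2 equal shares of 1/32 among Fumio, Satoshi.
Fumio is living and takes 1/32.
Satoshi is living and takes 1/32.
Takeshi is living and takes 1/16.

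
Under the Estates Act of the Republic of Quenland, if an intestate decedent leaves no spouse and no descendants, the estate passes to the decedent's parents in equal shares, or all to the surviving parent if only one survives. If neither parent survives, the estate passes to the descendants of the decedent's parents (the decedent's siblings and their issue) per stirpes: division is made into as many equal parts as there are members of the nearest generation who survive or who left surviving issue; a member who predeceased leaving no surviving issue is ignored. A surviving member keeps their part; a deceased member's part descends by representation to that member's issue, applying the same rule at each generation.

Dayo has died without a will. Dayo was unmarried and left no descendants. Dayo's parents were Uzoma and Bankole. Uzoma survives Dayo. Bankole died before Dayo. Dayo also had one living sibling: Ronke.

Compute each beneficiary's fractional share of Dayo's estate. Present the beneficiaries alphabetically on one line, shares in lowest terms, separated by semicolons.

Only one parent, Uzoma, survives, so Uzoma takes the entire estate. The siblings take nothing because a surviving parent has priority.

Uzoma 1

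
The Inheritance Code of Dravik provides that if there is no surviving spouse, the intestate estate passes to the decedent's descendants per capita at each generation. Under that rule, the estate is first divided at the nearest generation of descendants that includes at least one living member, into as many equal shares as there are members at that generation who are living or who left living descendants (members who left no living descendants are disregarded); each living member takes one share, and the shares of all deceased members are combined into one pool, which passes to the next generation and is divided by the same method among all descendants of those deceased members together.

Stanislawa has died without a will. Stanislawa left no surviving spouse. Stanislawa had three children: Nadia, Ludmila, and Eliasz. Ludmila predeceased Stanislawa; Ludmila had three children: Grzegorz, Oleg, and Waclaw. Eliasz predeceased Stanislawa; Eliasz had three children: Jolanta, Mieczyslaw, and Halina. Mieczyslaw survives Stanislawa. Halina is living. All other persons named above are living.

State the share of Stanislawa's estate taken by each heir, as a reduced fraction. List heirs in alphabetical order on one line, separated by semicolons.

There is no surviving spouse, so the entire estate passes to Stanislawa's descendants per capita at each generation.
At generation 1 (Nadia, Ludmila, Eliasz) there are 3 shares of (1)/3 = 1/3 each.
Living: Nadia — each takes 1/3.
Deceased: Ludmila and Eliasz. Their combined 2/3 is pooled and carried to generation 2.
At generation 2 (Grzegorz, Oleg, Waclaw, Jolanta, Mieczyslaw, Halina) there are 6 shares of (2/3)/6 = 1/9 each.
Living: Grzegorz, Oleg, Waclaw, Jolanta, Mieczyslaw, and Halina — each takes 1/9.

Grzegorz 1/9; Halina 1/9; Jolanta 1/9; Mieczyslaw 1/9; Nadia 1/3; Oleg 1/9; Waclaw 1/9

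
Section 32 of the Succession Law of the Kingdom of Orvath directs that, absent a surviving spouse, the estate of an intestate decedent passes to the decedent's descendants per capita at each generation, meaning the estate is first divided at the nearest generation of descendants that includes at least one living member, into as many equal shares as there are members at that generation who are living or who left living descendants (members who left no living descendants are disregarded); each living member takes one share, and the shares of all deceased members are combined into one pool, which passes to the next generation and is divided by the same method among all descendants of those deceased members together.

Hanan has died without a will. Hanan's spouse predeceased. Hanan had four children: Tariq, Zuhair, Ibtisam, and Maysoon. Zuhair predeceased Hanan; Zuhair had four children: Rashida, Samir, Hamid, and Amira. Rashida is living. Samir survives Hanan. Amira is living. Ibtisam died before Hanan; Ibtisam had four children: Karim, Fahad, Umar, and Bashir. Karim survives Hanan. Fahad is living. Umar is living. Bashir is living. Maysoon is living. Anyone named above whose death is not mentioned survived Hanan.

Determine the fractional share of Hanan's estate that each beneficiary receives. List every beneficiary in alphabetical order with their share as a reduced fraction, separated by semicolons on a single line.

There is no surviving spouse, so the entire estate passes to Hanan's descendants per capita at each generation.
At generation 1 (Tariq, Zuhair, Ibtisam, Maysoon) there are 4 shares of (1)/4 = 1/4 each.
Living: Tariq and Maysoon — each takes 1/4.
Deceased: Zuhair and Ibtisam. Their combined 1/2 is pooled and carried to generation 2.
At generation 2 (Rashida, Samir, Hamid, Amira, Karim, Fahad, Umar, Bashir) there are 8 shares of (1/2)/8 = 1/16 each.
Living: Rashida, Samir, Hamid, Amira, Karim, Fahad, Umar, and Bashir — each takes 1/16.

Amira 1/16; Bashir 1/16; Fahad 1/16; Hamid 1/16; Karim 1/16; Maysoon 1/4; Rashida 1/16; Samir 1/16; Tariq 1/4; Umar 1/16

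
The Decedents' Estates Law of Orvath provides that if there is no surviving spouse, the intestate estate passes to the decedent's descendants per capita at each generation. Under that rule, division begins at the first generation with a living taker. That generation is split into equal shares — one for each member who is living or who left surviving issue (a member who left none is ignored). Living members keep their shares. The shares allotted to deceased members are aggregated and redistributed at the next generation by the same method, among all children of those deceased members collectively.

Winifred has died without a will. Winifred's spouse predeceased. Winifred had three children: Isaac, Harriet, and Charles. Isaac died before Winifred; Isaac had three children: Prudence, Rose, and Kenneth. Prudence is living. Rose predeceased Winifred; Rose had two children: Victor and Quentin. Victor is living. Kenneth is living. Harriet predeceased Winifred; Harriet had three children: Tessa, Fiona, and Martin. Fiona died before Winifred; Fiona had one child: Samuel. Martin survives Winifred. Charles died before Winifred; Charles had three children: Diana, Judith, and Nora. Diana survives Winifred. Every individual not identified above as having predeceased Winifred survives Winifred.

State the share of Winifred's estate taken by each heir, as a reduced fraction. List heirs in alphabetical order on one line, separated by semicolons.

Diana 1/9; Judith 1/9; Kenneth 1/9; Martin 1/9; Nora 1/9; Prudence 1/9; Quentin 2/27; Samuel 2/27; Tessa 1/9; Victor 2/27

There is no surviving spouse, so the entire estate passes to Winifred's descendants per capita at each generation.
No one at generation 1 (Isaac, Harriet, Charles) is living; moving to the next generation.
At generation 2 (Prudence, Rose, Kenneth, Tessa, Fiona, Martin, Diana, Judith, Nora) there are 9 shares of (1)/9 = 1/9 each.
Living: Prudence, Kenneth, Tessa, Martin, Diana, Judith, and Nora — each takes 1/9.
Deceased: Rose and Fiona. Their combined 2/9 is pooled and carried to generation 3.
At generation 3 (Victor, Quentin, Samuel) there are 3 shares of (2/9)/3 = 2/27 each.
Living: Victor, Quentin, and Samuel — each takes 2/27.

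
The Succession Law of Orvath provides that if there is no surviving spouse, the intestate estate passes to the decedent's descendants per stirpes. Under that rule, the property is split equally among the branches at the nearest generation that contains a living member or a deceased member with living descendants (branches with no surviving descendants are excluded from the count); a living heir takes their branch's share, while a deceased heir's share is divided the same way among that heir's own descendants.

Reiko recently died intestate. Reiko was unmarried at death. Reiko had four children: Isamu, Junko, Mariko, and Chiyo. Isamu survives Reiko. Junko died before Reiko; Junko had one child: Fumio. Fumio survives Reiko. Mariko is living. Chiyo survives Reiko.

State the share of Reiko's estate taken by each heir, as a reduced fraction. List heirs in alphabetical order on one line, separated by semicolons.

There is no surviving spouse, so the entire estate passes to Reiko's descendants per stirpes.
The estate is divided into 4 equal shares of 1/4 among Isamu, Junko, Mariko, Chiyo.
Isamu is living and takes 1/4.
Junko predeceased; the 1/4 allotted to Junko's branch passes to Junko's issue by representation.
Fumio is the sole taker at this level and receives the full 1/4.
Mariko is living and takes 1/4.
Chiyo is living and takes 1/4.

Chiyo 1/4; Fumio 1/4; Isamu 1/4; Mariko 1/4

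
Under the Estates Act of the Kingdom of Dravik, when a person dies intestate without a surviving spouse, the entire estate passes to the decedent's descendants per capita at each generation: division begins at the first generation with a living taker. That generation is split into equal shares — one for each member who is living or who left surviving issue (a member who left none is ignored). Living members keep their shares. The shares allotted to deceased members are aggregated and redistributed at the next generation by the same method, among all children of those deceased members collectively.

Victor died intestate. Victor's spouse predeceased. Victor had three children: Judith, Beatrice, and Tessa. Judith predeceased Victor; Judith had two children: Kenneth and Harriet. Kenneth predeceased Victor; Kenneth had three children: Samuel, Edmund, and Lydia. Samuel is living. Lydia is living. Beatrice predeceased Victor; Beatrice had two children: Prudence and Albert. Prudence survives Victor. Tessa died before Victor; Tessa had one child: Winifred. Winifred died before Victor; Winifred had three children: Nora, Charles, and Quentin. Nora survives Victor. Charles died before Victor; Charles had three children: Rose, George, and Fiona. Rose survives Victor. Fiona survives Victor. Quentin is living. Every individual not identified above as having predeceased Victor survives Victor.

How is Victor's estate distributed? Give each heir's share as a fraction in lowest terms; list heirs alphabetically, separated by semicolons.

There is no surviving spouse, so the entire estate passes to Victor's descendants per capita at each generation.
No one at generation 1 (Judith, Beatrice, Tessa) is living; moving to the next generation.
At generation 2 (Kenneth, Harriet, Prudence, Albert, Winifred) there are 5 shares of (1)/5 = 1/5 each.
Living: Harriet, Prudence, and Albert — each takes 1/5.
Deceased: Kenneth and Winifred. Their combined 2/5 is pooled and carried to generation 3.
At generation 3 (Samuel, Edmund, Lydia, Nora, Charles, Quentin) there are 6 shares of (2/5)/6 = 1/15 each.
Living: Samuel, Edmund, Lydia, Nora, and Quentin — each takes 1/15.
Deceased: Charles. That 1/15 share is carried to generation 4.
At generation 4 (Rose, George, Fiona) there are 3 shares of (1/15)/3 = 1/45 each.
Living: Rose, George, and Fiona — each takes 1/45.

Albert 1/5; Edmund 1/15; Fiona 1/45; George 1/45; Harriet 1/5; Lydia 1/15; Nora 1/15; Prudence 1/5; Quentin 1/15; Rose 1/45; Samuel 1/15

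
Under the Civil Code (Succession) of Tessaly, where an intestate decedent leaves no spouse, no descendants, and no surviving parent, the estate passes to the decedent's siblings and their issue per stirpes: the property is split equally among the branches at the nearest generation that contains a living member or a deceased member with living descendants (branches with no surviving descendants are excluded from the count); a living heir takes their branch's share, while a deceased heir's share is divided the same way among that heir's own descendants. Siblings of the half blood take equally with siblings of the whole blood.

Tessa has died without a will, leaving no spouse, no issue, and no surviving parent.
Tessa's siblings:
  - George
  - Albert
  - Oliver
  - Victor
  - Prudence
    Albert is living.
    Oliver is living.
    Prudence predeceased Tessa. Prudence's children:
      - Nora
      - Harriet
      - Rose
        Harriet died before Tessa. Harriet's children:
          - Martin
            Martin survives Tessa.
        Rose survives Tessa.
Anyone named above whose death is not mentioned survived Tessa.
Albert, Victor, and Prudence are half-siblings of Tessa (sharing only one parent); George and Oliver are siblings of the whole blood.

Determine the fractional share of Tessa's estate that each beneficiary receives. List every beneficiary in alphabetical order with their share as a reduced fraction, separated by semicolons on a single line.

Albert 1/5; George 1/5; Martin 1/15; Nora 1/15; Oliver 1/5; Rose 1/15; Victor 1/5

No spouse, descendants, or parent survives, so the estate passes to Tessa's siblings per stirpes.
Half-blood and whole-blood siblings take equally under the stated rule.
The estate is divided into 5 equal shares of 1/5 among George, Albert, Oliver, Victor, Prudence.
George is living and takes 1/5.
Albert is living and takes 1/5.
Oliver is living and takes 1/5.
Victor is living and takes 1/5.
Prudence predeceased; the 1/5 allotted to Prudence's branch passes to Prudence's issue by representation.
The 1/5 is divided into 3 equal shares of 1/15 among Nora, Harriet, Rose.
Nora is living and takes 1/15.
Harriet predeceased; the 1/15 allotted to Harriet's branch passes to Harriet's issue by representation.
Martin is the sole taker at this level and receives the full 1/15.
Rose is living and takes 1/15.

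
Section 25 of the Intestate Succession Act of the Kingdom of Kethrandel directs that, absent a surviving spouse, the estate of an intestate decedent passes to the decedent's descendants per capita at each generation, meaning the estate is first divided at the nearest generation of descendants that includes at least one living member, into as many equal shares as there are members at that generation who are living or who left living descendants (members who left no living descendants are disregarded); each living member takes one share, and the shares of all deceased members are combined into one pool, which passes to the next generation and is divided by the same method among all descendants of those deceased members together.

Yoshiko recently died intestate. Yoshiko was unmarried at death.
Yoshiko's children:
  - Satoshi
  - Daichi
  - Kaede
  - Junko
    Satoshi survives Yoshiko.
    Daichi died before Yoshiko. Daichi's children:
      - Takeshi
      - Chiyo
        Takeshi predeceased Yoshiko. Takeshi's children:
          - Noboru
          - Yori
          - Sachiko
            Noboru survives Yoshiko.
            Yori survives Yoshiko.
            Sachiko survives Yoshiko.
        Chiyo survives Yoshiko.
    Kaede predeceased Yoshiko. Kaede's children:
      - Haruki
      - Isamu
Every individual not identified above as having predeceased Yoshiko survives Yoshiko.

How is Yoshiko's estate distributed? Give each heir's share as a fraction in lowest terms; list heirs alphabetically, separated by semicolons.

Chiyo 1/8; Haruki 1/8; Isamu 1/8; Junko 1/4; Noboru 1/24; Sachiko 1/24; Satoshi 1/4; Yori 1/24

There is no surviving spouse, so the entire estate passes to Yoshiko's descendants per capita at each generation.
At generation 1 (Satoshi, Daichi, Kaede, Junko) there are 4 shares of (1)/4 = 1/4 each.
Living: Satoshi and Junko — each takes 1/4.
Deceased: Daichi and Kaede. Their combined 1/2 is pooled and carried to generation 2.
At generation 2 (Takeshi, Chiyo, Haruki, Isamu) there are 4 shares of (1/2)/4 = 1/8 each.
Living: Chiyo, Haruki, and Isamu — each takes 1/8.
Deceased: Takeshi. That 1/8 share is carried to generation 3.
At generation 3 (Noboru, Yori, Sachiko) there are 3 shares of (1/8)/3 = 1/24 each.
Living: Noboru, Yori, and Sachiko — each takes 1/24.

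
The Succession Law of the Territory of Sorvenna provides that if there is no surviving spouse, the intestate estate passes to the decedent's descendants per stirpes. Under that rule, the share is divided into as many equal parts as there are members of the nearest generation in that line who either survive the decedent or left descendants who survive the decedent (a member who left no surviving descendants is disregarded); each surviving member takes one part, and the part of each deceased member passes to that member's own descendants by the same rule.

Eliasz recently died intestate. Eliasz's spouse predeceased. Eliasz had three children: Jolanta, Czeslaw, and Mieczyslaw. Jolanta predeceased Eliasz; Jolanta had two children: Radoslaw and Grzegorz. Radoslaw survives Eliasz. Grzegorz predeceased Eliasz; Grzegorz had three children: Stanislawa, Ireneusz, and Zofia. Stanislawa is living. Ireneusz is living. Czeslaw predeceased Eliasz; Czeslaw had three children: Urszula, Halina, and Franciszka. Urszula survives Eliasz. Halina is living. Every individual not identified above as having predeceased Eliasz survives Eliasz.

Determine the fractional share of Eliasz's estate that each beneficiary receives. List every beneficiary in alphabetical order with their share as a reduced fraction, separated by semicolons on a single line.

Franciszka 1/9; Halina 1/9; Ireneusz 1/18; Mieczyslaw 1/3; Radoslaw 1/6; Stanislawa 1/18; Urszula 1/9; Zofia 1/18

There is no surviving spouse, so the entire estate passes to Eliasz's descendants per stirpes.
The estate is divided into 3 equal shares of 1/3 among Jolanta, Czeslaw, Mieczyslaw.
Jolanta predeceased; the 1/3 allotted to Jolanta's branch passes to Jolanta's issue by representation.
The 1/3 is divided into 2 equal shares of 1/6 among Radoslaw, Grzegorz.
Radoslaw is living and takes 1/6.
Grzegorz predeceased; the 1/6 allotted to Grzegorz's branch passes to Grzegorz's issue by representation.
The 1/6 is divided into 3 equal shares of 1/18 among Stanislawa, Ireneusz, Zofia.
Stanislawa is living and takes 1/18.
Ireneusz is living and takes 1/18.
Zofia is living and takes 1/18.
Czeslaw predeceased; the 1/3 allotted to Czeslaw's branch passes to Czeslaw's issue by representation.
The 1/3 is divided into 3 equal shares of 1/9 among Urszula, Halina, Franciszka.
Urszula is living and takes 1/9.
Halina is living and takes 1/9.
Franciszka is living and takes 1/9.
Mieczyslaw is living and takes 1/3.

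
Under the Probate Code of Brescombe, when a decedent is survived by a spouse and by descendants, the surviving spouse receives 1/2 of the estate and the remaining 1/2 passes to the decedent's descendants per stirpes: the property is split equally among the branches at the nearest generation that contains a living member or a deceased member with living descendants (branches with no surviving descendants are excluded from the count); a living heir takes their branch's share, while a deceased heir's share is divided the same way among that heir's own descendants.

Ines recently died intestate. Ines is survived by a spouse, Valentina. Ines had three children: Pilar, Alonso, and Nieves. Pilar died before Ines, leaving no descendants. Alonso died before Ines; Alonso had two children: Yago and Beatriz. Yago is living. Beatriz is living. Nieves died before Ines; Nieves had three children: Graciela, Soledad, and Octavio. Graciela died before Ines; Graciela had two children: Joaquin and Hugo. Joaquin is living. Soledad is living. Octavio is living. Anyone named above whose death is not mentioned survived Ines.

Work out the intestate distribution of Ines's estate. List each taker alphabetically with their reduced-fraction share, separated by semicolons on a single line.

Beatriz 1/8; Hugo 1/24; Joaquin 1/24; Octavio 1/12; Soledad 1/12; Valentina 1/2; Yago 1/8

Valentina, as surviving spouse, takes 1/2.
The remaining 1/2 passes to Ines's descendants per stirpes.
Pilar left no surviving issue, so that branch lapses and is disregarded.
The 1/2 is divided into 2 equal shares of 1/4 among Alonso, Nieves.
Alonso predeceased; the 1/4 allotted to Alonso's branch passes to Alonso's issue by representation.
The 1/4 is divided into 2 equal shares of 1/8 among Yago, Beatriz.
Yago is living and takes 1/8.
Beatriz is living and takes 1/8.
Nieves predeceased; the 1/4 allotted to Nieves's branch passes to Nieves's issue by representation.
The 1/4 is divided into 3 equal shares of 1/12 among Graciela, Soledad, Octavio.
Graciela predeceased; the 1/12 allotted to Graciela's branch passes to Graciela's issue by representation.
The 1/12 is divided into 2 equal shares of 1/24 among Joaquin, Hugo.
Joaquin is living and takes 1/24.
Hugo is living and takes 1/24.
Soledad is living and takes 1/12.
Octavio is living and takes 1/12.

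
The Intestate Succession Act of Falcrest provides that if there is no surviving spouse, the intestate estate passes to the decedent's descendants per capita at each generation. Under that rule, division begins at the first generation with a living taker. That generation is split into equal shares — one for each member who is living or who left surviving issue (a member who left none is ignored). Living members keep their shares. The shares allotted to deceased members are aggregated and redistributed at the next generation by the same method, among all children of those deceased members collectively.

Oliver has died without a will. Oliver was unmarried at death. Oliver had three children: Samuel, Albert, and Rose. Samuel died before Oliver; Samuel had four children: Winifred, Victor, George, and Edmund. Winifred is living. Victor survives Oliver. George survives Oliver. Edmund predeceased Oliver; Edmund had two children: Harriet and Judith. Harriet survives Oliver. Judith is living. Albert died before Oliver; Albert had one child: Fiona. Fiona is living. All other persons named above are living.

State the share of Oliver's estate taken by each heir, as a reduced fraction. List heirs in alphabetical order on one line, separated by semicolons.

There is no surviving spouse, so the entire estate passes to Oliver's descendants per capita at each generation.
At generation 1 (Samuel, Albert, Rose) there are 3 shares of (1)/3 = 1/3 each.
Living: Rose — each takes 1/3.
Deceased: Samuel and Albert. Their combined 2/3 is pooled and carried to generation 2.
At generation 2 (Winifred, Victor, George, Edmund, Fiona) there are 5 shares of (2/3)/5 = 2/15 each.
Living: Winifred, Victor, George, and Fiona — each takes 2/15.
Deceased: Edmund. That 2/15 share is carried to generation 3.
At generation 3 (Harriet, Judith) there are 2 shares of (2/15)/2 = 1/15 each.
Living: Harriet and Judith — each takes 1/15.

Fiona 2/15; George 2/15; Harriet 1/15; Judith 1/15; Rose 1/3; Victor 2/15; Winifred 2/15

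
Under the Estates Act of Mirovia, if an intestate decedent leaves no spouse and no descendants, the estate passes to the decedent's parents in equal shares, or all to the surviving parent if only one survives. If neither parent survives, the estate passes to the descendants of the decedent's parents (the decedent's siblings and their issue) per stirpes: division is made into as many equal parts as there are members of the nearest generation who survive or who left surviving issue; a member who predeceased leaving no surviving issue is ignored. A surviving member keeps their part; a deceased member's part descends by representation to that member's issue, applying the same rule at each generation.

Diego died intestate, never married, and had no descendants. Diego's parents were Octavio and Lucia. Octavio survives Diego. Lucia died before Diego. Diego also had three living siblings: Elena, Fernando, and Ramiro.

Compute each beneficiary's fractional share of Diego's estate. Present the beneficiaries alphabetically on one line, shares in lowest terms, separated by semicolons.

Only one parent, Octavio, survives, so Octavio takes the entire estate. The siblings take nothing because a surviving parent has priority.

Octavio 1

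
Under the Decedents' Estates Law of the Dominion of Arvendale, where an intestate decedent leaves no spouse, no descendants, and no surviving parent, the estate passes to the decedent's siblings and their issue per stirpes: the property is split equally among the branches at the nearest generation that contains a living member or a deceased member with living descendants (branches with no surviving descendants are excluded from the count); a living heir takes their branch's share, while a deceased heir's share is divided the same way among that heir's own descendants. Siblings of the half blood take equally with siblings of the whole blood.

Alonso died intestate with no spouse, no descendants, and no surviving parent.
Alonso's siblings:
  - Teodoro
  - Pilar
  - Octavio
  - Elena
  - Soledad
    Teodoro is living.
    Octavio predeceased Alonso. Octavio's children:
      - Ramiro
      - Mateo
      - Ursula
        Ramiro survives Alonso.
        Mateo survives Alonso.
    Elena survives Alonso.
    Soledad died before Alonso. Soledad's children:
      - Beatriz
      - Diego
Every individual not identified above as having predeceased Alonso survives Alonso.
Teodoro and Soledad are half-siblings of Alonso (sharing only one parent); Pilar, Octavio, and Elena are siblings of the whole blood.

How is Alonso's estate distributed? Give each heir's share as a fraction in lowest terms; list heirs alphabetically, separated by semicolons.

Beatriz 1/10; Diego 1/10; Elena 1/5; Mateo 1/15; Pilar 1/5; Ramiro 1/15; Teodoro 1/5; Ursula 1/15

No spouse, descendants, or parent survives, so the estate passes to Alonso's siblings per stirpes.
Half-blood and whole-blood siblings take equally under the stated rule.
The estate is divided into 5 equal shares of 1/5 among Teodoro, Pilar, Octavio, Elena, Soledad.
Teodoro is living and takes 1/5.
Pilar is living and takes 1/5.
Octavio predeceased; the 1/5 allotted to Octavio's branch passes to Octavio's issue by representation.
The 1/5 is divided into 3 equal shares of 1/15 among Ramiro, Mateo, Ursula.
Ramiro is living and takes 1/15.
Mateo is living and takes 1/15.
Ursula is living and takes 1/15.
Elena is living and takes 1/5.
Soledad predeceased; the 1/5 allotted to Soledad's branch passes to Soledad's issue by representation.
The 1/5 is divided into 2 equal shares of 1/10 among Beatriz, Diego.
Beatriz is living and takes 1/10.
Diego is living and takes 1/10.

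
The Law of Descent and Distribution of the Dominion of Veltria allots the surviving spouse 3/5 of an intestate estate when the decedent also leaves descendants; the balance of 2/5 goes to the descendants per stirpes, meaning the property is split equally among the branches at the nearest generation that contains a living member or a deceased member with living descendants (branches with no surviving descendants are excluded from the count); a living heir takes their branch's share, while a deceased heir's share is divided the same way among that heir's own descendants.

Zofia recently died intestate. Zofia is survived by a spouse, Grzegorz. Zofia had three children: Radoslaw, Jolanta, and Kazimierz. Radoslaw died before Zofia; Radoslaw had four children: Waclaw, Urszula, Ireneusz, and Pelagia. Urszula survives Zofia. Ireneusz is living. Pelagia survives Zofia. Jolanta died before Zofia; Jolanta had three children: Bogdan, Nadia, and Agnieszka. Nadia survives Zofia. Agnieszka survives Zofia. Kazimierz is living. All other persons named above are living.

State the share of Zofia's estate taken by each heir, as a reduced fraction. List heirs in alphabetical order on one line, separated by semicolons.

Grzegorz, as surviving spouse, takes 3/5.
The remaining 2/5 passes to Zofia's descendants per stirpes.
The 2/5 is divided into 3 equal shares of 2/15 among Radoslaw, Jolanta, Kazimierz.
Radoslaw predeceased; the 2/15 allotted to Radoslaw's branch passes to Radoslaw's issue by representation.
The 2/15 is divided into 4 equal shares of 1/30 among Waclaw, Urszula, Ireneusz, Pelagia.
Waclaw is living and takes 1/30.
Urszula is living and takes 1/30.
Ireneusz is living and takes 1/30.
Pelagia is living and takes 1/30.
Jolanta predeceased; the 2/15 allotted to Jolanta's branch passes to Jolanta's issue by representation.
The 2/15 is divided into 3 equal shares of 2/45 among Bogdan, Nadia, Agnieszka.
Bogdan is living and takes 2/45.
Nadia is living and takes 2/45.
Agnieszka is living and takes 2/45.
Kazimierz is living and takes 2/15.

Agnieszka 2/45; Bogdan 2/45; Grzegorz 3/5; Ireneusz 1/30; Kazimierz 2/15; Nadia 2/45; Pelagia 1/30; Urszula 1/30; Waclaw 1/30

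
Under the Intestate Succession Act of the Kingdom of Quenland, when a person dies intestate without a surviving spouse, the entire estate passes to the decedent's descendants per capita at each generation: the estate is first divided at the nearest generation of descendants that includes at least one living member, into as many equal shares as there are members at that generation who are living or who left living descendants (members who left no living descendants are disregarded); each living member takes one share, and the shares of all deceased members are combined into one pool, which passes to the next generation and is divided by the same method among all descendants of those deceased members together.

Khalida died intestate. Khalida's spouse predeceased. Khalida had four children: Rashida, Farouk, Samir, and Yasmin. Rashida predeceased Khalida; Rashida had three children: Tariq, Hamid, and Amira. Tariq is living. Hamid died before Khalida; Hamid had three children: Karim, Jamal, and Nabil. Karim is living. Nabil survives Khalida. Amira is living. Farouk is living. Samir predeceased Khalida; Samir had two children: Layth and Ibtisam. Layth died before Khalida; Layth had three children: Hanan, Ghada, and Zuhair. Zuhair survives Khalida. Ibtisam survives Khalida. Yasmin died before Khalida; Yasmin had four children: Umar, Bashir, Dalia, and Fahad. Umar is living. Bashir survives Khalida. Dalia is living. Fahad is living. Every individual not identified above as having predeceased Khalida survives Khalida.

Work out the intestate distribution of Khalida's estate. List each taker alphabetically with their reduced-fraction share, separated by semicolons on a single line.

Amira 1/12; Bashir 1/12; Dalia 1/12; Fahad 1/12; Farouk 1/4; Ghada 1/36; Hanan 1/36; Ibtisam 1/12; Jamal 1/36; Karim 1/36; Nabil 1/36; Tariq 1/12; Umar 1/12; Zuhair 1/36

There is no surviving spouse, so the entire estate passes to Khalida's descendants per capita at each generation.
At generation 1 (Rashida, Farouk, Samir, Yasmin) there are 4 shares of (1)/4 = 1/4 each.
Living: Farouk — each takes 1/4.
Deceased: Rashida, Samir, and Yasmin. Their combined 3/4 is pooled and carried to generation 2.
At generation 2 (Tariq, Hamid, Amira, Layth, Ibtisam, Umar, Bashir, Dalia, Fahad) there are 9 shares of (3/4)/9 = 1/12 each.
Living: Tariq, Amira, Ibtisam, Umar, Bashir, Dalia, and Fahad — each takes 1/12.
Deceased: Hamid and Layth. Their combined 1/6 is pooled and carried to generation 3.
At generation 3 (Karim, Jamal, Nabil, Hanan, Ghada, Zuhair) there are 6 shares of (1/6)/6 = 1/36 each.
Living: Karim, Jamal, Nabil, Hanan, Ghada, and Zuhair — each takes 1/36.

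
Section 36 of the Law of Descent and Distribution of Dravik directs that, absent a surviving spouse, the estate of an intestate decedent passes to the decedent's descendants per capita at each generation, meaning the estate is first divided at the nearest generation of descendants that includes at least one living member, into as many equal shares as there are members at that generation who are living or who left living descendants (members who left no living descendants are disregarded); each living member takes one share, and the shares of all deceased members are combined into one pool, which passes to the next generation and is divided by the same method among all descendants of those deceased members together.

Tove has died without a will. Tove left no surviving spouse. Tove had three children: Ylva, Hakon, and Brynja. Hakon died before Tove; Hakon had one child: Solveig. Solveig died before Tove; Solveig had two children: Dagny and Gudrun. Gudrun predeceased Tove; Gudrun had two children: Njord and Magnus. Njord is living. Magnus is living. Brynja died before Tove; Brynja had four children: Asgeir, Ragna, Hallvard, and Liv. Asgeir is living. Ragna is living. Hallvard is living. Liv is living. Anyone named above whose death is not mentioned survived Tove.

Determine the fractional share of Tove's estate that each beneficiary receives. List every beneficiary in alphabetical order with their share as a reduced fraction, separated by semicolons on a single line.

There is no surviving spouse, so the entire estate passes to Tove's descendants per capita at each generation.
At generation 1 (Ylva, Hakon, Brynja) there are 3 shares of (1)/3 = 1/3 each.
Living: Ylva — each takes 1/3.
Deceased: Hakon and Brynja. Their combined 2/3 is pooled and carried to generation 2.
At generation 2 (Solveig, Asgeir, Ragna, Hallvard, Liv) there are 5 shares of (2/3)/5 = 2/15 each.
Living: Asgeir, Ragna, Hallvard, and Liv — each takes 2/15.
Deceased: Solveig. That 2/15 share is carried to generation 3.
At generation 3 (Dagny, Gudrun) there are 2 shares of (2/15)/2 = 1/15 each.
Living: Dagny — each takes 1/15.
Deceased: Gudrun. That 1/15 share is carried to generation 4.
At generation 4 (Njord, Magnus) there are 2 shares of (1/15)/2 = 1/30 each.
Living: Njord and Magnus — each takes 1/30.

Asgeir 2/15; Dagny 1/15; Hallvard 2/15; Liv 2/15; Magnus 1/30; Njord 1/30; Ragna 2/15; Ylva 1/3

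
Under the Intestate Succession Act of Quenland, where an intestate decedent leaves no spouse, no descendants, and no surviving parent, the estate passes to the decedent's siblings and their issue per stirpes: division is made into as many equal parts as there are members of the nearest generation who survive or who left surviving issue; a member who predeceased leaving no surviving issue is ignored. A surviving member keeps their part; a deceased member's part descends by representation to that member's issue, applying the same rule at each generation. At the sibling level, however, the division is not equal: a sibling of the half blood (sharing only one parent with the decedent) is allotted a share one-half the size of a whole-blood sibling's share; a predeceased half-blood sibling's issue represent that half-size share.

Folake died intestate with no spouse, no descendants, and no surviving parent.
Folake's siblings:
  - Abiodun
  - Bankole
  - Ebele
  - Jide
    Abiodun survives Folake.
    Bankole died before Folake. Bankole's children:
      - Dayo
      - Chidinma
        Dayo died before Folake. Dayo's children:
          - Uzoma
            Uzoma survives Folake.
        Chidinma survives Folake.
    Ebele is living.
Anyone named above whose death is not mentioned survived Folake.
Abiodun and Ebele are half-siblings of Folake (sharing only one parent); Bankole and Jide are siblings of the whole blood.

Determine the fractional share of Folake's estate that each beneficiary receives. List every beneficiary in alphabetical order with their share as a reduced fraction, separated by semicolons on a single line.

Abiodun 1/6; Chidinma 1/6; Ebele 1/6; Jide 1/3; Uzoma 1/6

No spouse, descendants, or parent survives, so the estate passes to Folake's siblings per stirpes.
Half-blood siblings count for one-half the weight of whole-blood siblings at the initial division.
Dividing 1 in proportion to weights (total weight 3): Abiodun (weight 1/2) → 1/6; Bankole (weight 1) → 1/3; Ebele (weight 1/2) → 1/6; Jide (weight 1) → 1/3.
Abiodun is living and takes 1/6.
Bankole predeceased; the 1/3 allotted to Bankole's branch passes to Bankole's issue by representation.
The 1/3 is divided into 2 equal shares of 1/6 among Dayo, Chidinma.
Dayo predeceased; the 1/6 allotted to Dayo's branch passes to Dayo's issue by representation.
Uzoma is the sole taker at this level and receives the full 1/6.
Chidinma is living and takes 1/6.
Ebele is living and takes 1/6.
Jide is living and takes 1/3.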